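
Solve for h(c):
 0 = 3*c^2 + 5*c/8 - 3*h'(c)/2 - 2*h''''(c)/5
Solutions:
 h(c) = C1 + C4*exp(-30^(1/3)*c/2) + 2*c^3/3 + 5*c^2/24 + (C2*sin(10^(1/3)*3^(5/6)*c/4) + C3*cos(10^(1/3)*3^(5/6)*c/4))*exp(30^(1/3)*c/4)


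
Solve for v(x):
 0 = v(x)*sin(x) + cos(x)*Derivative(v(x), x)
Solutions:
 v(x) = C1*cos(x)


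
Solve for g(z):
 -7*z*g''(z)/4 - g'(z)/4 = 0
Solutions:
 g(z) = C1 + C2*z^(6/7)


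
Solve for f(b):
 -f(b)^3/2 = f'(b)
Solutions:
 f(b) = -sqrt(-1/(C1 - b))
 f(b) = sqrt(-1/(C1 - b))


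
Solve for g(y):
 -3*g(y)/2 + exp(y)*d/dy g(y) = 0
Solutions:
 g(y) = C1*exp(-3*exp(-y)/2)


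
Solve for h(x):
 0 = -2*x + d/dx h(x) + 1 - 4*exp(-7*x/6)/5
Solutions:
 h(x) = C1 + x^2 - x - 24*exp(-7*x/6)/35


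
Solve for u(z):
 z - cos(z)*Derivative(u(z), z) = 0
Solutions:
 u(z) = C1 + Integral(z/cos(z), z)


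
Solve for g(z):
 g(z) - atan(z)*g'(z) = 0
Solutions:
 g(z) = C1*exp(Integral(1/atan(z), z))


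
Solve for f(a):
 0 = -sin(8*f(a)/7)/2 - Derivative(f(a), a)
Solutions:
 a/2 + 7*log(cos(8*f(a)/7) - 1)/16 - 7*log(cos(8*f(a)/7) + 1)/16 = C1


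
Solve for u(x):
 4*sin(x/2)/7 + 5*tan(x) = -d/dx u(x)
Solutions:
 u(x) = C1 + 5*log(cos(x)) + 8*cos(x/2)/7


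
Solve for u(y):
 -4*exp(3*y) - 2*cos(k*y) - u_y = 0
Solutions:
 u(y) = C1 - 4*exp(3*y)/3 - 2*sin(k*y)/k


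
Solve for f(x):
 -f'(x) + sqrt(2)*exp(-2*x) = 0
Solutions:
 f(x) = C1 - sqrt(2)*exp(-2*x)/2


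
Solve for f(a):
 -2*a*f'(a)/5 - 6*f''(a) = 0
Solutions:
 f(a) = C1 + C2*erf(sqrt(30)*a/30)


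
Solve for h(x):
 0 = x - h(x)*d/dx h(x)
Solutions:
 h(x) = -sqrt(C1 + x^2)
 h(x) = sqrt(C1 + x^2)


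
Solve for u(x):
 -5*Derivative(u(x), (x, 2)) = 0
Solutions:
 u(x) = C1 + C2*x


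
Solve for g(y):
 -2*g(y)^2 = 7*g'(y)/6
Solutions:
 g(y) = 7/(C1 + 12*y)


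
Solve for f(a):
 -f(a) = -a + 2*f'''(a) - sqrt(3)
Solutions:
 f(a) = C3*exp(-2^(2/3)*a/2) + a + (C1*sin(2^(2/3)*sqrt(3)*a/4) + C2*cos(2^(2/3)*sqrt(3)*a/4))*exp(2^(2/3)*a/4) + sqrt(3)


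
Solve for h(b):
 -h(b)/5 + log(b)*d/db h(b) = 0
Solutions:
 h(b) = C1*exp(li(b)/5)


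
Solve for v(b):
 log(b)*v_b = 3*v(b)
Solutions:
 v(b) = C1*exp(3*li(b))


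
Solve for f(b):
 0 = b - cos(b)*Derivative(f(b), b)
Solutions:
 f(b) = C1 + Integral(b/cos(b), b)


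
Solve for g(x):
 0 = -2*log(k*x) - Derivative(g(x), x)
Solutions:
 g(x) = C1 - 2*x*log(k*x) + 2*x


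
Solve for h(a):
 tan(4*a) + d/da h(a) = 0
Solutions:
 h(a) = C1 + log(cos(4*a))/4


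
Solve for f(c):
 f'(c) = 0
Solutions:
 f(c) = C1


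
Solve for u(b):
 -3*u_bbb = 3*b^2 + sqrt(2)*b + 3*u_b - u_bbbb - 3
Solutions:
 u(b) = C1 + C2*exp(b*(-2^(2/3)*(sqrt(21) + 5)^(1/3)/4 - 2^(1/3)/(2*(sqrt(21) + 5)^(1/3)) + 1))*sin(2^(1/3)*sqrt(3)*b*(-2^(1/3)*(sqrt(21) + 5)^(1/3) + 2/(sqrt(21) + 5)^(1/3))/4) + C3*exp(b*(-2^(2/3)*(sqrt(21) + 5)^(1/3)/4 - 2^(1/3)/(2*(sqrt(21) + 5)^(1/3)) + 1))*cos(2^(1/3)*sqrt(3)*b*(-2^(1/3)*(sqrt(21) + 5)^(1/3) + 2/(sqrt(21) + 5)^(1/3))/4) + C4*exp(b*(2^(1/3)/(sqrt(21) + 5)^(1/3) + 1 + 2^(2/3)*(sqrt(21) + 5)^(1/3)/2)) - b^3/3 - sqrt(2)*b^2/6 + 3*b


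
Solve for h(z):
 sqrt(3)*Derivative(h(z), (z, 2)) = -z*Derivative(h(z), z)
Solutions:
 h(z) = C1 + C2*erf(sqrt(2)*3^(3/4)*z/6)


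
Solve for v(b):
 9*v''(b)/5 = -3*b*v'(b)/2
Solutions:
 v(b) = C1 + C2*erf(sqrt(15)*b/6)


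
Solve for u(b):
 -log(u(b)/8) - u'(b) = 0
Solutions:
 -Integral(1/(-log(_y) + 3*log(2)), (_y, u(b))) = C1 - b


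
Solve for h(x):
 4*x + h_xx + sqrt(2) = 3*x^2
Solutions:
 h(x) = C1 + C2*x + x^4/4 - 2*x^3/3 - sqrt(2)*x^2/2


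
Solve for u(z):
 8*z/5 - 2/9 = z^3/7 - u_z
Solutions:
 u(z) = C1 + z^4/28 - 4*z^2/5 + 2*z/9


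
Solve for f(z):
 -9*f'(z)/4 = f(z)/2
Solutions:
 f(z) = C1*exp(-2*z/9)


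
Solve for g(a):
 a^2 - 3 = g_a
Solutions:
 g(a) = C1 + a^3/3 - 3*a


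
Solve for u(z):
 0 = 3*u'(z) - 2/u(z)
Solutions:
 u(z) = -sqrt(C1 + 12*z)/3
 u(z) = sqrt(C1 + 12*z)/3


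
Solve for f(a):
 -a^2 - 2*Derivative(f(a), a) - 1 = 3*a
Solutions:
 f(a) = C1 - a^3/6 - 3*a^2/4 - a/2


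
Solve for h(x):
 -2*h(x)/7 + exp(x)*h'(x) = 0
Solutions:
 h(x) = C1*exp(-2*exp(-x)/7)


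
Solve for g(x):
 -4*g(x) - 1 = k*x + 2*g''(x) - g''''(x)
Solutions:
 g(x) = C1*exp(-x*sqrt(1 + sqrt(5))) + C2*exp(x*sqrt(1 + sqrt(5))) + C3*sin(x*sqrt(-1 + sqrt(5))) + C4*cos(x*sqrt(-1 + sqrt(5))) - k*x/4 - 1/4


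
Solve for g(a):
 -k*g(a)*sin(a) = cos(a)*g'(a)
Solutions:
 g(a) = C1*exp(k*log(cos(a)))


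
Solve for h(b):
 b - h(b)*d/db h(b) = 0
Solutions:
 h(b) = -sqrt(C1 + b^2)
 h(b) = sqrt(C1 + b^2)


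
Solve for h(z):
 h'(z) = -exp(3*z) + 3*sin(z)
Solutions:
 h(z) = C1 - exp(3*z)/3 - 3*cos(z)


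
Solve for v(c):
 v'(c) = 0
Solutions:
 v(c) = C1


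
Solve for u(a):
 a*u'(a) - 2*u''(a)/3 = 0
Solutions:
 u(a) = C1 + C2*erfi(sqrt(3)*a/2)


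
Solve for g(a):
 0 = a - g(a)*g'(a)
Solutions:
 g(a) = -sqrt(C1 + a^2)
 g(a) = sqrt(C1 + a^2)


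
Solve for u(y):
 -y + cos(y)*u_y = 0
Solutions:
 u(y) = C1 + Integral(y/cos(y), y)


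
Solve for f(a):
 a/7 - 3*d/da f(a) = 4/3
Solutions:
 f(a) = C1 + a^2/42 - 4*a/9


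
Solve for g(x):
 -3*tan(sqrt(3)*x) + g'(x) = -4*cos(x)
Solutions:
 g(x) = C1 - sqrt(3)*log(cos(sqrt(3)*x)) - 4*sin(x)


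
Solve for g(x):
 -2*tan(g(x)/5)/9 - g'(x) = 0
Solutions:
 g(x) = -5*asin(C1*exp(-2*x/45)) + 5*pi
 g(x) = 5*asin(C1*exp(-2*x/45))


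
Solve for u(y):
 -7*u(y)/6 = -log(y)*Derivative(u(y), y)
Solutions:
 u(y) = C1*exp(7*li(y)/6)


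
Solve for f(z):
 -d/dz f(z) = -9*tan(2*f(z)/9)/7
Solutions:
 f(z) = -9*asin(C1*exp(2*z/7))/2 + 9*pi/2
 f(z) = 9*asin(C1*exp(2*z/7))/2


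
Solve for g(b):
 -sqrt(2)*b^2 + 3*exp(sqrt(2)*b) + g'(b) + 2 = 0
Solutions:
 g(b) = C1 + sqrt(2)*b^3/3 - 2*b - 3*sqrt(2)*exp(sqrt(2)*b)/2


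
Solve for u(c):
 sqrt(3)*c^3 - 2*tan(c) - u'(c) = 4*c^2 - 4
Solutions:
 u(c) = C1 + sqrt(3)*c^4/4 - 4*c^3/3 + 4*c + 2*log(cos(c))


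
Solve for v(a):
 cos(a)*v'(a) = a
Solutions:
 v(a) = C1 + Integral(a/cos(a), a)


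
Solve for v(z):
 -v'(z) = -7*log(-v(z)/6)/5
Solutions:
 -5*Integral(1/(log(-_y) - log(6)), (_y, v(z)))/7 = C1 - z


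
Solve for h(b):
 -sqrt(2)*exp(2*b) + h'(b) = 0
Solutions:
 h(b) = C1 + sqrt(2)*exp(2*b)/2


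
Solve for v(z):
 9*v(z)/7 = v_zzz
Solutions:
 v(z) = C3*exp(21^(2/3)*z/7) + (C1*sin(3*3^(1/6)*7^(2/3)*z/14) + C2*cos(3*3^(1/6)*7^(2/3)*z/14))*exp(-21^(2/3)*z/14)


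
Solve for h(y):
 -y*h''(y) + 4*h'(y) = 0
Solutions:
 h(y) = C1 + C2*y^5


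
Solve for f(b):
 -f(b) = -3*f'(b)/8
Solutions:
 f(b) = C1*exp(8*b/3)


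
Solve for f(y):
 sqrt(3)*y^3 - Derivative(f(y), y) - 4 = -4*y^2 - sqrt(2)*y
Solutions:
 f(y) = C1 + sqrt(3)*y^4/4 + 4*y^3/3 + sqrt(2)*y^2/2 - 4*y


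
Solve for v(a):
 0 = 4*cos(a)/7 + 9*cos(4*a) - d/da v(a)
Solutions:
 v(a) = C1 + 4*sin(a)/7 + 9*sin(4*a)/4


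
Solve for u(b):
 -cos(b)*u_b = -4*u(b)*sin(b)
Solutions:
 u(b) = C1/cos(b)^4


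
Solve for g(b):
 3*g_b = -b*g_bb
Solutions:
 g(b) = C1 + C2/b^2


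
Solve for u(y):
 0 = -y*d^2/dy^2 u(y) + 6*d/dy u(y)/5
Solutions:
 u(y) = C1 + C2*y^(11/5)


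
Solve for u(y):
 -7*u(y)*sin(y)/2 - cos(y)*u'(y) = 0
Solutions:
 u(y) = C1*cos(y)^(7/2)


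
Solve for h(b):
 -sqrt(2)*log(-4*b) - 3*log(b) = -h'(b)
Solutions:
 h(b) = C1 + b*(sqrt(2) + 3)*log(b) + b*(-3 - sqrt(2) + 2*sqrt(2)*log(2) + sqrt(2)*I*pi)


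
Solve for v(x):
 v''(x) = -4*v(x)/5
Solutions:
 v(x) = C1*sin(2*sqrt(5)*x/5) + C2*cos(2*sqrt(5)*x/5)


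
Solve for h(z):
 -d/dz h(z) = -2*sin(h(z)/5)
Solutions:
 -2*z + 5*log(cos(h(z)/5) - 1)/2 - 5*log(cos(h(z)/5) + 1)/2 = C1


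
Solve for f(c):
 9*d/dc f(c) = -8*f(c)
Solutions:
 f(c) = C1*exp(-8*c/9)


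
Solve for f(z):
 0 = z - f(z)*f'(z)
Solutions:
 f(z) = -sqrt(C1 + z^2)
 f(z) = sqrt(C1 + z^2)


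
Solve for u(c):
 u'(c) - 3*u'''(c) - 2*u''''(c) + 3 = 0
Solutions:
 u(c) = C1 + C4*exp(c/2) - 3*c + (C2 + C3*c)*exp(-c)


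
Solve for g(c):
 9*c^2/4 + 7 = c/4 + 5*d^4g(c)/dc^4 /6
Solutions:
 g(c) = C1 + C2*c + C3*c^2 + C4*c^3 + 3*c^6/400 - c^5/400 + 7*c^4/20


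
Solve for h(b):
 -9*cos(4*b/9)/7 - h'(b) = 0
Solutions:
 h(b) = C1 - 81*sin(4*b/9)/28


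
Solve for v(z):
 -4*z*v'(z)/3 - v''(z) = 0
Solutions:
 v(z) = C1 + C2*erf(sqrt(6)*z/3)


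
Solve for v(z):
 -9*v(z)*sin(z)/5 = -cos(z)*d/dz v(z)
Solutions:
 v(z) = C1/cos(z)^(9/5)


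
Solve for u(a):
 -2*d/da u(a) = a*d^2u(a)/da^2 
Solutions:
 u(a) = C1 + C2/a


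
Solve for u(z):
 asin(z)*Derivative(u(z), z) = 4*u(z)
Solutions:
 u(z) = C1*exp(4*Integral(1/asin(z), z))


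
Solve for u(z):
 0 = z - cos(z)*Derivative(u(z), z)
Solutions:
 u(z) = C1 + Integral(z/cos(z), z)


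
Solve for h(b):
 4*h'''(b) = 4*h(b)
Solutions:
 h(b) = C3*exp(b) + (C1*sin(sqrt(3)*b/2) + C2*cos(sqrt(3)*b/2))*exp(-b/2)


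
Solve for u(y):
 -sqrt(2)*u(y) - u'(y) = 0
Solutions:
 u(y) = C1*exp(-sqrt(2)*y)


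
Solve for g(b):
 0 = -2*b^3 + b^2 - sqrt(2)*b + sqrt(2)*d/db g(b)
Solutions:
 g(b) = C1 + sqrt(2)*b^4/4 - sqrt(2)*b^3/6 + b^2/2


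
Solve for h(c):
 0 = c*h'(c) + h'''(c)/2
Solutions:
 h(c) = C1 + Integral(C2*airyai(-2^(1/3)*c) + C3*airybi(-2^(1/3)*c), c)


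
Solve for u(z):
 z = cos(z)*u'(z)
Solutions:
 u(z) = C1 + Integral(z/cos(z), z)


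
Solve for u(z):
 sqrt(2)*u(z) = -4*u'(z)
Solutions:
 u(z) = C1*exp(-sqrt(2)*z/4)


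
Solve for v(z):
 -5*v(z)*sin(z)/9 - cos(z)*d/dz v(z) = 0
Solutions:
 v(z) = C1*cos(z)^(5/9)


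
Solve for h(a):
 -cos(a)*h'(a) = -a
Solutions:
 h(a) = C1 + Integral(a/cos(a), a)


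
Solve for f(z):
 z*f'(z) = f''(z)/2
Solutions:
 f(z) = C1 + C2*erfi(z)


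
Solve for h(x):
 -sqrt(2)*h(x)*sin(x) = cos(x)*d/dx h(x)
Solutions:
 h(x) = C1*cos(x)^(sqrt(2))


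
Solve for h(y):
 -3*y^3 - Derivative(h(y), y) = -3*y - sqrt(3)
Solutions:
 h(y) = C1 - 3*y^4/4 + 3*y^2/2 + sqrt(3)*y


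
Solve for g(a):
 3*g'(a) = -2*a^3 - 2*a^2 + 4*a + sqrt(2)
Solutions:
 g(a) = C1 - a^4/6 - 2*a^3/9 + 2*a^2/3 + sqrt(2)*a/3


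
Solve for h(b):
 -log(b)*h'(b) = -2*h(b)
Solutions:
 h(b) = C1*exp(2*li(b))


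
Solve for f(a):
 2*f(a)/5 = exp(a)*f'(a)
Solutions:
 f(a) = C1*exp(-2*exp(-a)/5)


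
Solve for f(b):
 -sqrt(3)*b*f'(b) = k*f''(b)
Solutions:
 f(b) = C1 + C2*sqrt(k)*erf(sqrt(2)*3^(1/4)*b*sqrt(1/k)/2)


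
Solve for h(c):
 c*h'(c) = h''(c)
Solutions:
 h(c) = C1 + C2*erfi(sqrt(2)*c/2)


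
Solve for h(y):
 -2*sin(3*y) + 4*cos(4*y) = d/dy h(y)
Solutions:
 h(y) = C1 + sin(4*y) + 2*cos(3*y)/3


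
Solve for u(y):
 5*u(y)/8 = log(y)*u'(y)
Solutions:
 u(y) = C1*exp(5*li(y)/8)


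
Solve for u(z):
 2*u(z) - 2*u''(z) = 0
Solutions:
 u(z) = C1*exp(-z) + C2*exp(z)


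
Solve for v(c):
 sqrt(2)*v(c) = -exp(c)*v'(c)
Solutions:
 v(c) = C1*exp(sqrt(2)*exp(-c))


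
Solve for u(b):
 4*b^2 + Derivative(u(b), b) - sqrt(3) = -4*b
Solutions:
 u(b) = C1 - 4*b^3/3 - 2*b^2 + sqrt(3)*b


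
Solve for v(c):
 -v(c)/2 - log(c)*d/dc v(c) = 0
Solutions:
 v(c) = C1*exp(-li(c)/2)


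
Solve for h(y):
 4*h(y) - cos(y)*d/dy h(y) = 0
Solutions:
 h(y) = C1*(sin(y)^2 + 2*sin(y) + 1)/(sin(y)^2 - 2*sin(y) + 1)


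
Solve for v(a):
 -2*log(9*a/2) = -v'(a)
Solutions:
 v(a) = C1 + 2*a*log(a) - 2*a + a*log(81/4)


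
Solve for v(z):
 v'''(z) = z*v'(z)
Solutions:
 v(z) = C1 + Integral(C2*airyai(z) + C3*airybi(z), z)


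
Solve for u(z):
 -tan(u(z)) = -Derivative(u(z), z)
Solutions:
 u(z) = pi - asin(C1*exp(z))
 u(z) = asin(C1*exp(z))


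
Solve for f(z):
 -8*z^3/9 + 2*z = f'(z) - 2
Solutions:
 f(z) = C1 - 2*z^4/9 + z^2 + 2*z


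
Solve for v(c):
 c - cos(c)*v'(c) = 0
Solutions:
 v(c) = C1 + Integral(c/cos(c), c)


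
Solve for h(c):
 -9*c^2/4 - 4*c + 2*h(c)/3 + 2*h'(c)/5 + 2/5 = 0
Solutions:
 h(c) = C1*exp(-5*c/3) + 27*c^2/8 + 39*c/20 - 177/100


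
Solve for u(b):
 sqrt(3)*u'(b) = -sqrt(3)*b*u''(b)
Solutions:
 u(b) = C1 + C2*log(b)


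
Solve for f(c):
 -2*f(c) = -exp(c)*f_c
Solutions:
 f(c) = C1*exp(-2*exp(-c))


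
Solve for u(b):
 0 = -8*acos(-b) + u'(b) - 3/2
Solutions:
 u(b) = C1 + 8*b*acos(-b) + 3*b/2 + 8*sqrt(1 - b^2)


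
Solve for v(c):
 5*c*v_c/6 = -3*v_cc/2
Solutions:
 v(c) = C1 + C2*erf(sqrt(10)*c/6)


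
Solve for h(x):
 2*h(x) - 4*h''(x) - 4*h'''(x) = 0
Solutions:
 h(x) = C1*exp(-x*(2*2^(2/3)/(3*sqrt(57) + 23)^(1/3) + 4 + 2^(1/3)*(3*sqrt(57) + 23)^(1/3))/12)*sin(2^(1/3)*sqrt(3)*x*(-(3*sqrt(57) + 23)^(1/3) + 2*2^(1/3)/(3*sqrt(57) + 23)^(1/3))/12) + C2*exp(-x*(2*2^(2/3)/(3*sqrt(57) + 23)^(1/3) + 4 + 2^(1/3)*(3*sqrt(57) + 23)^(1/3))/12)*cos(2^(1/3)*sqrt(3)*x*(-(3*sqrt(57) + 23)^(1/3) + 2*2^(1/3)/(3*sqrt(57) + 23)^(1/3))/12) + C3*exp(x*(-2 + 2*2^(2/3)/(3*sqrt(57) + 23)^(1/3) + 2^(1/3)*(3*sqrt(57) + 23)^(1/3))/6)


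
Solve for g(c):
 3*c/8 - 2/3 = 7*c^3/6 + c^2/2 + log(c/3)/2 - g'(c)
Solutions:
 g(c) = C1 + 7*c^4/24 + c^3/6 - 3*c^2/16 + c*log(c)/2 - c*log(3)/2 + c/6


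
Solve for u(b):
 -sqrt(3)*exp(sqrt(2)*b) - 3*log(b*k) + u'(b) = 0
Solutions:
 u(b) = C1 + 3*b*log(b*k) - 3*b + sqrt(6)*exp(sqrt(2)*b)/2


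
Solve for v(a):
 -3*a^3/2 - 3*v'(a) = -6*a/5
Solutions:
 v(a) = C1 - a^4/8 + a^2/5


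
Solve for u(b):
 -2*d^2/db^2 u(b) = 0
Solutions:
 u(b) = C1 + C2*b


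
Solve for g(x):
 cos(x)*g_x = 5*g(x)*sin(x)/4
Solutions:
 g(x) = C1/cos(x)^(5/4)


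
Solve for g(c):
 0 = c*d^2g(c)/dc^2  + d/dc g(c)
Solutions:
 g(c) = C1 + C2*log(c)


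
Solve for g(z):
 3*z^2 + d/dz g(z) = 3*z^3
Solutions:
 g(z) = C1 + 3*z^4/4 - z^3


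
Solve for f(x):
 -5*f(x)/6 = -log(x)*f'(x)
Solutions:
 f(x) = C1*exp(5*li(x)/6)


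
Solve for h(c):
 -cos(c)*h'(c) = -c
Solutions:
 h(c) = C1 + Integral(c/cos(c), c)


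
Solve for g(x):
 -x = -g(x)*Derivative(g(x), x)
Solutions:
 g(x) = -sqrt(C1 + x^2)
 g(x) = sqrt(C1 + x^2)


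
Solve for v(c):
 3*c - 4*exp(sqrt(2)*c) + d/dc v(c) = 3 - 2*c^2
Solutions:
 v(c) = C1 - 2*c^3/3 - 3*c^2/2 + 3*c + 2*sqrt(2)*exp(sqrt(2)*c)


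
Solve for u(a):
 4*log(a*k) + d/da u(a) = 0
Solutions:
 u(a) = C1 - 4*a*log(a*k) + 4*a


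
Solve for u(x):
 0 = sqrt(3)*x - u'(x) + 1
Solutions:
 u(x) = C1 + sqrt(3)*x^2/2 + x


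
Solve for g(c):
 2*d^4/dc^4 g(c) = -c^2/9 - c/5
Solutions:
 g(c) = C1 + C2*c + C3*c^2 + C4*c^3 - c^6/6480 - c^5/1200


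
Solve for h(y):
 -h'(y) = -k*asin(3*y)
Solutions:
 h(y) = C1 + k*(y*asin(3*y) + sqrt(1 - 9*y^2)/3)


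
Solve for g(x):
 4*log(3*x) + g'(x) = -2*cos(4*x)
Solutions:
 g(x) = C1 - 4*x*log(x) - 4*x*log(3) + 4*x - sin(4*x)/2


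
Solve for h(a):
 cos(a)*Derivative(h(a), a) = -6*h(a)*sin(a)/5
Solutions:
 h(a) = C1*cos(a)^(6/5)


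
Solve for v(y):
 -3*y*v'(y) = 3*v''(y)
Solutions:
 v(y) = C1 + C2*erf(sqrt(2)*y/2)


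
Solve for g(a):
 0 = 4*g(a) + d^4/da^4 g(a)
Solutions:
 g(a) = (C1*sin(a) + C2*cos(a))*exp(-a) + (C3*sin(a) + C4*cos(a))*exp(a)


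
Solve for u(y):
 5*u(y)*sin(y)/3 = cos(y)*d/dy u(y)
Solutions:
 u(y) = C1/cos(y)^(5/3)


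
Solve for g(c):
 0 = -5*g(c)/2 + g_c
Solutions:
 g(c) = C1*exp(5*c/2)


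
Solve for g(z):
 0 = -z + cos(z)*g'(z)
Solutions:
 g(z) = C1 + Integral(z/cos(z), z)


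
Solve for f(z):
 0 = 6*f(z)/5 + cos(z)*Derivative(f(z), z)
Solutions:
 f(z) = C1*(sin(z) - 1)^(3/5)/(sin(z) + 1)^(3/5)


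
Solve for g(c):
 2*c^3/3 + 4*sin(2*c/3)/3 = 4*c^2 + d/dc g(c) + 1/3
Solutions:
 g(c) = C1 + c^4/6 - 4*c^3/3 - c/3 - 2*cos(2*c/3)


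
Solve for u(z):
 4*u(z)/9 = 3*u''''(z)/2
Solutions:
 u(z) = C1*exp(-2^(3/4)*3^(1/4)*z/3) + C2*exp(2^(3/4)*3^(1/4)*z/3) + C3*sin(2^(3/4)*3^(1/4)*z/3) + C4*cos(2^(3/4)*3^(1/4)*z/3)


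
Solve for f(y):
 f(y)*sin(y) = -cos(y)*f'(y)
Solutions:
 f(y) = C1*cos(y)


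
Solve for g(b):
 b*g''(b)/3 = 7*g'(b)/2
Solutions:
 g(b) = C1 + C2*b^(23/2)


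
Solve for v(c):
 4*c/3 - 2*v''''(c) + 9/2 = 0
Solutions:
 v(c) = C1 + C2*c + C3*c^2 + C4*c^3 + c^5/180 + 3*c^4/32


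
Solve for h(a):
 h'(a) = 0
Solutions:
 h(a) = C1


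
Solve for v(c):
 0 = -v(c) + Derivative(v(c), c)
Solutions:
 v(c) = C1*exp(c)


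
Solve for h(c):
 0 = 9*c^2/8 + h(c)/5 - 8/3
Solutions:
 h(c) = 40/3 - 45*c^2/8


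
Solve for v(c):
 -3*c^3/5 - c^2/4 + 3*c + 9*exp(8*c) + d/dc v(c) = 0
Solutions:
 v(c) = C1 + 3*c^4/20 + c^3/12 - 3*c^2/2 - 9*exp(8*c)/8


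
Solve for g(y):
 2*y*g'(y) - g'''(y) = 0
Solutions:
 g(y) = C1 + Integral(C2*airyai(2^(1/3)*y) + C3*airybi(2^(1/3)*y), y)


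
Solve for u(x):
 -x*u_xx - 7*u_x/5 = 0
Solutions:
 u(x) = C1 + C2/x^(2/5)


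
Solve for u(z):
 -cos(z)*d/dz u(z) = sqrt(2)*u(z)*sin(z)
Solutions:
 u(z) = C1*cos(z)^(sqrt(2))


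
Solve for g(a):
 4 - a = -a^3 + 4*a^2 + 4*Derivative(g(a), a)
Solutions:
 g(a) = C1 + a^4/16 - a^3/3 - a^2/8 + a


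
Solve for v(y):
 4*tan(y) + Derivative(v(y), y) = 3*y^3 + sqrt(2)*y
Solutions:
 v(y) = C1 + 3*y^4/4 + sqrt(2)*y^2/2 + 4*log(cos(y))


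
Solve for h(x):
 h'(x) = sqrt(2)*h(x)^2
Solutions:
 h(x) = -1/(C1 + sqrt(2)*x)


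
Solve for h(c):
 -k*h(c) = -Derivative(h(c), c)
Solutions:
 h(c) = C1*exp(c*k)


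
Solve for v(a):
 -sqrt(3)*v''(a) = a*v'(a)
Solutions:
 v(a) = C1 + C2*erf(sqrt(2)*3^(3/4)*a/6)


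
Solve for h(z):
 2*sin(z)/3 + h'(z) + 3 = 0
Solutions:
 h(z) = C1 - 3*z + 2*cos(z)/3


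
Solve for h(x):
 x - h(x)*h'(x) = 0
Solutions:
 h(x) = -sqrt(C1 + x^2)
 h(x) = sqrt(C1 + x^2)


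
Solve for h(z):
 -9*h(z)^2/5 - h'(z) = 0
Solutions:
 h(z) = 5/(C1 + 9*z)


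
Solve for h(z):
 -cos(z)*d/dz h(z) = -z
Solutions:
 h(z) = C1 + Integral(z/cos(z), z)


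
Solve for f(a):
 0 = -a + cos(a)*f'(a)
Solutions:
 f(a) = C1 + Integral(a/cos(a), a)


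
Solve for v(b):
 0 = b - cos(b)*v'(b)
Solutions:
 v(b) = C1 + Integral(b/cos(b), b)


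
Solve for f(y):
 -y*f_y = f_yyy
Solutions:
 f(y) = C1 + Integral(C2*airyai(-y) + C3*airybi(-y), y)


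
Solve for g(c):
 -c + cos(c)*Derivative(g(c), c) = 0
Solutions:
 g(c) = C1 + Integral(c/cos(c), c)


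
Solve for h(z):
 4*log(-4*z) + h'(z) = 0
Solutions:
 h(z) = C1 - 4*z*log(-z) + 4*z*(1 - 2*log(2))


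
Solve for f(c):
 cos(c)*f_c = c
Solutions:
 f(c) = C1 + Integral(c/cos(c), c)


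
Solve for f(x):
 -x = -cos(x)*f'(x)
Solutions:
 f(x) = C1 + Integral(x/cos(x), x)


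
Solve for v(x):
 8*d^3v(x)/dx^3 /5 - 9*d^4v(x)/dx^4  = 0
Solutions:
 v(x) = C1 + C2*x + C3*x^2 + C4*exp(8*x/45)


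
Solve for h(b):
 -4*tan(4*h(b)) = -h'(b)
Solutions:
 h(b) = -asin(C1*exp(16*b))/4 + pi/4
 h(b) = asin(C1*exp(16*b))/4


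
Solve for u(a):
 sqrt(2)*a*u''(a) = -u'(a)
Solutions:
 u(a) = C1 + C2*a^(1 - sqrt(2)/2)


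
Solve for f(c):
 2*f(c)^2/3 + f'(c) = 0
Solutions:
 f(c) = 3/(C1 + 2*c)


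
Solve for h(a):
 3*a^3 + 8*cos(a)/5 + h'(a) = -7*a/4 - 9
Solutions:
 h(a) = C1 - 3*a^4/4 - 7*a^2/8 - 9*a - 8*sin(a)/5


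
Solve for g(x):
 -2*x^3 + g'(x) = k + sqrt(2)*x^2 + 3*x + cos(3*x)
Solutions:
 g(x) = C1 + k*x + x^4/2 + sqrt(2)*x^3/3 + 3*x^2/2 + sin(3*x)/3


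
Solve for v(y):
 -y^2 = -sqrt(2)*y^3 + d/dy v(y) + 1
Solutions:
 v(y) = C1 + sqrt(2)*y^4/4 - y^3/3 - y


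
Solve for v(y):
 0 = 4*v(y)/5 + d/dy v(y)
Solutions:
 v(y) = C1*exp(-4*y/5)


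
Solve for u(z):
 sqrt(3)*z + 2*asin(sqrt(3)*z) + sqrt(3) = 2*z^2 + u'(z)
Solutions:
 u(z) = C1 - 2*z^3/3 + sqrt(3)*z^2/2 + 2*z*asin(sqrt(3)*z) + sqrt(3)*z + 2*sqrt(3)*sqrt(1 - 3*z^2)/3


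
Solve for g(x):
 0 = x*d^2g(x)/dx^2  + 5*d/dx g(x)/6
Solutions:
 g(x) = C1 + C2*x^(1/6)


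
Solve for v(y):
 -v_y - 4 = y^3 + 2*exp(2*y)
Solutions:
 v(y) = C1 - y^4/4 - 4*y - exp(2*y)


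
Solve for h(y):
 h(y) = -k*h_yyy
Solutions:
 h(y) = C1*exp(y*(-1/k)^(1/3)) + C2*exp(y*(-1/k)^(1/3)*(-1 + sqrt(3)*I)/2) + C3*exp(-y*(-1/k)^(1/3)*(1 + sqrt(3)*I)/2)


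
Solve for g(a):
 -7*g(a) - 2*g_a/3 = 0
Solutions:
 g(a) = C1*exp(-21*a/2)


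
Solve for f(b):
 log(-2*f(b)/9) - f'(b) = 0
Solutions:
 -Integral(1/(log(-_y) - 2*log(3) + log(2)), (_y, f(b))) = C1 - b


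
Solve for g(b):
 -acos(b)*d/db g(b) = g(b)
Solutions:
 g(b) = C1*exp(-Integral(1/acos(b), b))


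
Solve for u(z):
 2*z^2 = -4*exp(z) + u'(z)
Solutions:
 u(z) = C1 + 2*z^3/3 + 4*exp(z)


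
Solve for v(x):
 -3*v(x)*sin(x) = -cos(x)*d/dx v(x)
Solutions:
 v(x) = C1/cos(x)^3


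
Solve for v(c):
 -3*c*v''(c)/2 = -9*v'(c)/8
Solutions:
 v(c) = C1 + C2*c^(7/4)


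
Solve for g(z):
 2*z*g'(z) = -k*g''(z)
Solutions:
 g(z) = C1 + C2*sqrt(k)*erf(z*sqrt(1/k))


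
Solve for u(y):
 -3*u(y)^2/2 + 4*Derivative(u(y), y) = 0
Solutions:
 u(y) = -8/(C1 + 3*y)


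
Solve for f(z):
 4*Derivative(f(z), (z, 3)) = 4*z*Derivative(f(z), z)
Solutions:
 f(z) = C1 + Integral(C2*airyai(z) + C3*airybi(z), z)


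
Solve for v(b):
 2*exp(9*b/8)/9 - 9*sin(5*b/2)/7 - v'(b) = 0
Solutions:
 v(b) = C1 + 16*exp(9*b/8)/81 + 18*cos(5*b/2)/35


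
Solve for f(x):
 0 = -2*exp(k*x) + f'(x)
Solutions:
 f(x) = C1 + 2*exp(k*x)/k


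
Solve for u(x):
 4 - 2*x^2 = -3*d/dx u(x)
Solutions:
 u(x) = C1 + 2*x^3/9 - 4*x/3


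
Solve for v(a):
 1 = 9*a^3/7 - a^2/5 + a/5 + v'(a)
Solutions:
 v(a) = C1 - 9*a^4/28 + a^3/15 - a^2/10 + a


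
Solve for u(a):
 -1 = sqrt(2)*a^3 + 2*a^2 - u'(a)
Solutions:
 u(a) = C1 + sqrt(2)*a^4/4 + 2*a^3/3 + a


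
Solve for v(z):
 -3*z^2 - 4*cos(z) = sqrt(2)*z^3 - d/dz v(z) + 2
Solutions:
 v(z) = C1 + sqrt(2)*z^4/4 + z^3 + 2*z + 4*sin(z)


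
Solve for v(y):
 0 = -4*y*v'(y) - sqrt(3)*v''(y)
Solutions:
 v(y) = C1 + C2*erf(sqrt(2)*3^(3/4)*y/3)


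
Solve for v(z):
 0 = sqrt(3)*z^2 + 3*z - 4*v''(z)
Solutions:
 v(z) = C1 + C2*z + sqrt(3)*z^4/48 + z^3/8


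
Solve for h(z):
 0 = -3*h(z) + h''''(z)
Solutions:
 h(z) = C1*exp(-3^(1/4)*z) + C2*exp(3^(1/4)*z) + C3*sin(3^(1/4)*z) + C4*cos(3^(1/4)*z)


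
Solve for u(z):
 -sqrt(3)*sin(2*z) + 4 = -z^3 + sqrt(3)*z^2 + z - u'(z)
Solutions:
 u(z) = C1 - z^4/4 + sqrt(3)*z^3/3 + z^2/2 - 4*z - sqrt(3)*cos(2*z)/2


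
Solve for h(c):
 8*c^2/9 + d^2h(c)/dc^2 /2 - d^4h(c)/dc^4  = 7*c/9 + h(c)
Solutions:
 h(c) = 8*c^2/9 - 7*c/9 + (C1*sin(c*sin(atan(sqrt(15))/2)) + C2*cos(c*sin(atan(sqrt(15))/2)))*exp(-c*cos(atan(sqrt(15))/2)) + (C3*sin(c*sin(atan(sqrt(15))/2)) + C4*cos(c*sin(atan(sqrt(15))/2)))*exp(c*cos(atan(sqrt(15))/2)) + 8/9


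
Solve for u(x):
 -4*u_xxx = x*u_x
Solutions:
 u(x) = C1 + Integral(C2*airyai(-2^(1/3)*x/2) + C3*airybi(-2^(1/3)*x/2), x)


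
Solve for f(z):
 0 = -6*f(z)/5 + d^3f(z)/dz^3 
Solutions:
 f(z) = C3*exp(5^(2/3)*6^(1/3)*z/5) + (C1*sin(2^(1/3)*3^(5/6)*5^(2/3)*z/10) + C2*cos(2^(1/3)*3^(5/6)*5^(2/3)*z/10))*exp(-5^(2/3)*6^(1/3)*z/10)


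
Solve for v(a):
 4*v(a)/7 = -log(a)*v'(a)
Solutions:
 v(a) = C1*exp(-4*li(a)/7)


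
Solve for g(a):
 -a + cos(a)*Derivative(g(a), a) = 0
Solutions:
 g(a) = C1 + Integral(a/cos(a), a)


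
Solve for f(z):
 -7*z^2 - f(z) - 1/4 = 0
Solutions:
 f(z) = -7*z^2 - 1/4


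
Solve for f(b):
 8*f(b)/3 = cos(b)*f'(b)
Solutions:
 f(b) = C1*(sin(b) + 1)^(4/3)/(sin(b) - 1)^(4/3)


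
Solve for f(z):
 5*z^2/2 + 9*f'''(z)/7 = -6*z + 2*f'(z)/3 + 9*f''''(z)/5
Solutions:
 f(z) = C1 + C2*exp(z*(5*5^(2/3)/(7*sqrt(2051) + 318)^(1/3) + 10 + 5^(1/3)*(7*sqrt(2051) + 318)^(1/3))/42)*sin(sqrt(3)*5^(1/3)*z*(-(7*sqrt(2051) + 318)^(1/3) + 5*5^(1/3)/(7*sqrt(2051) + 318)^(1/3))/42) + C3*exp(z*(5*5^(2/3)/(7*sqrt(2051) + 318)^(1/3) + 10 + 5^(1/3)*(7*sqrt(2051) + 318)^(1/3))/42)*cos(sqrt(3)*5^(1/3)*z*(-(7*sqrt(2051) + 318)^(1/3) + 5*5^(1/3)/(7*sqrt(2051) + 318)^(1/3))/42) + C4*exp(z*(-5^(1/3)*(7*sqrt(2051) + 318)^(1/3) - 5*5^(2/3)/(7*sqrt(2051) + 318)^(1/3) + 5)/21) + 5*z^3/4 + 9*z^2/2 + 405*z/28


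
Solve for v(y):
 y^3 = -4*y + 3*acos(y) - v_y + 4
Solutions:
 v(y) = C1 - y^4/4 - 2*y^2 + 3*y*acos(y) + 4*y - 3*sqrt(1 - y^2)


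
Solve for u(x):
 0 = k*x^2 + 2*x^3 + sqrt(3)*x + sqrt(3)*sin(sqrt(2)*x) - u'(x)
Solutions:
 u(x) = C1 + k*x^3/3 + x^4/2 + sqrt(3)*x^2/2 - sqrt(6)*cos(sqrt(2)*x)/2


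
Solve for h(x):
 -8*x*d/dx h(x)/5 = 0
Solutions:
 h(x) = C1


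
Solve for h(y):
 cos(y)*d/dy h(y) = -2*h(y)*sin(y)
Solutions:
 h(y) = C1*cos(y)^2


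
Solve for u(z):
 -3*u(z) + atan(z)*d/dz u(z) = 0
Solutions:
 u(z) = C1*exp(3*Integral(1/atan(z), z))


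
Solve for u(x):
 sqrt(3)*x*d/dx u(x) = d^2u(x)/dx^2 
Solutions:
 u(x) = C1 + C2*erfi(sqrt(2)*3^(1/4)*x/2)


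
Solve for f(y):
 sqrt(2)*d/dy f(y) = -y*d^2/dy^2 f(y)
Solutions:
 f(y) = C1 + C2*y^(1 - sqrt(2))


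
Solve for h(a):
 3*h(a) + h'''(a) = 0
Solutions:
 h(a) = C3*exp(-3^(1/3)*a) + (C1*sin(3^(5/6)*a/2) + C2*cos(3^(5/6)*a/2))*exp(3^(1/3)*a/2)


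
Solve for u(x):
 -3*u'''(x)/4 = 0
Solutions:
 u(x) = C1 + C2*x + C3*x^2


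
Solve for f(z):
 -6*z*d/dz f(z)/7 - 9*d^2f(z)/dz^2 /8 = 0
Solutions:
 f(z) = C1 + C2*erf(2*sqrt(42)*z/21)


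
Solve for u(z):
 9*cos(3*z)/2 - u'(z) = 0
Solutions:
 u(z) = C1 + 3*sin(3*z)/2


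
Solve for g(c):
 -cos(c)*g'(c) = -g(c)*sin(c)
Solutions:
 g(c) = C1/cos(c)


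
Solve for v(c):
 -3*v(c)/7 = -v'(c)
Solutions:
 v(c) = C1*exp(3*c/7)


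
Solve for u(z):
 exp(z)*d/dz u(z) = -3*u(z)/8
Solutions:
 u(z) = C1*exp(3*exp(-z)/8)


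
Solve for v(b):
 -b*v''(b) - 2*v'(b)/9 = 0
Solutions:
 v(b) = C1 + C2*b^(7/9)


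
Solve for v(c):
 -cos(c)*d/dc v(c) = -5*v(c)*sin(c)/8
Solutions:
 v(c) = C1/cos(c)^(5/8)


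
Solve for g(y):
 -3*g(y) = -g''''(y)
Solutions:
 g(y) = C1*exp(-3^(1/4)*y) + C2*exp(3^(1/4)*y) + C3*sin(3^(1/4)*y) + C4*cos(3^(1/4)*y)


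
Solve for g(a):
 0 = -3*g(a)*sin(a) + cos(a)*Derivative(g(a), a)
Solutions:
 g(a) = C1/cos(a)^3


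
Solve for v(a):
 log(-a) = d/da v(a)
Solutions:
 v(a) = C1 + a*log(-a) - a


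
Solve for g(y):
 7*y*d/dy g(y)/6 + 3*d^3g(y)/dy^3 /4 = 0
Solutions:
 g(y) = C1 + Integral(C2*airyai(-42^(1/3)*y/3) + C3*airybi(-42^(1/3)*y/3), y)


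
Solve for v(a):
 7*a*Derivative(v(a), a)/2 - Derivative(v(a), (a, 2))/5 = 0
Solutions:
 v(a) = C1 + C2*erfi(sqrt(35)*a/2)


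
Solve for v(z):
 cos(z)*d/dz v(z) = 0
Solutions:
 v(z) = C1


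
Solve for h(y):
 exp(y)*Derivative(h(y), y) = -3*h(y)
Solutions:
 h(y) = C1*exp(3*exp(-y))


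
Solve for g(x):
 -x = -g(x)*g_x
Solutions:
 g(x) = -sqrt(C1 + x^2)
 g(x) = sqrt(C1 + x^2)


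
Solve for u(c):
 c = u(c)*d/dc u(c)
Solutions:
 u(c) = -sqrt(C1 + c^2)
 u(c) = sqrt(C1 + c^2)


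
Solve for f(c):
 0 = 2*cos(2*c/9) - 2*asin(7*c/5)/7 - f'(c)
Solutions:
 f(c) = C1 - 2*c*asin(7*c/5)/7 - 2*sqrt(25 - 49*c^2)/49 + 9*sin(2*c/9)


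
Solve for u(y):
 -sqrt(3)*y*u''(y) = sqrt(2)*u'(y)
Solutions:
 u(y) = C1 + C2*y^(1 - sqrt(6)/3)


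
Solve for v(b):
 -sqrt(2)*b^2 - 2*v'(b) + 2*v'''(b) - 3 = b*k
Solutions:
 v(b) = C1 + C2*exp(-b) + C3*exp(b) - sqrt(2)*b^3/6 - b^2*k/4 - 3*b/2 - sqrt(2)*b


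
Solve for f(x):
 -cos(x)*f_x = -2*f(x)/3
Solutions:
 f(x) = C1*(sin(x) + 1)^(1/3)/(sin(x) - 1)^(1/3)


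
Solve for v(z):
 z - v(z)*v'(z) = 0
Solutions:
 v(z) = -sqrt(C1 + z^2)
 v(z) = sqrt(C1 + z^2)


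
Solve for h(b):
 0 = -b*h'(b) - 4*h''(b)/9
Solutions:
 h(b) = C1 + C2*erf(3*sqrt(2)*b/4)


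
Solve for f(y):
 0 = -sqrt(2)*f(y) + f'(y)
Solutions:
 f(y) = C1*exp(sqrt(2)*y)


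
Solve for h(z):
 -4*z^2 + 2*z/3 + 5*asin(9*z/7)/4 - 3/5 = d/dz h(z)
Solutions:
 h(z) = C1 - 4*z^3/3 + z^2/3 + 5*z*asin(9*z/7)/4 - 3*z/5 + 5*sqrt(49 - 81*z^2)/36


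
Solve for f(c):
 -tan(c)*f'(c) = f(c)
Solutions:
 f(c) = C1/sin(c)


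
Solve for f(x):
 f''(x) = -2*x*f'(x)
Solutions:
 f(x) = C1 + C2*erf(x)


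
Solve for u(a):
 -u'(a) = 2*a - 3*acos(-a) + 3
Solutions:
 u(a) = C1 - a^2 + 3*a*acos(-a) - 3*a + 3*sqrt(1 - a^2)


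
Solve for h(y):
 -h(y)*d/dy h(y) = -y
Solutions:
 h(y) = -sqrt(C1 + y^2)
 h(y) = sqrt(C1 + y^2)


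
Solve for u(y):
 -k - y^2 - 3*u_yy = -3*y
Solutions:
 u(y) = C1 + C2*y - k*y^2/6 - y^4/36 + y^3/6


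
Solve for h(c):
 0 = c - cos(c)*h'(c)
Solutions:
 h(c) = C1 + Integral(c/cos(c), c)


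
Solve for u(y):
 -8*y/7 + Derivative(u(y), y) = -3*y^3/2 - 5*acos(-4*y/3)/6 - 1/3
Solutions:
 u(y) = C1 - 3*y^4/8 + 4*y^2/7 - 5*y*acos(-4*y/3)/6 - y/3 - 5*sqrt(9 - 16*y^2)/24


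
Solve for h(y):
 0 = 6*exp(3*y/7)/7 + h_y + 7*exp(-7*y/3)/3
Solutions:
 h(y) = C1 - 2*exp(3*y/7) + exp(-7*y/3)


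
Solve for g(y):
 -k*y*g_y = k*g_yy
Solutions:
 g(y) = C1 + C2*erf(sqrt(2)*y/2)


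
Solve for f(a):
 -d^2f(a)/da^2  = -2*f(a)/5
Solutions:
 f(a) = C1*exp(-sqrt(10)*a/5) + C2*exp(sqrt(10)*a/5)


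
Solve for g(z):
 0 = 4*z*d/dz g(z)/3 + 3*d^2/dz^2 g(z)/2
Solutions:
 g(z) = C1 + C2*erf(2*z/3)


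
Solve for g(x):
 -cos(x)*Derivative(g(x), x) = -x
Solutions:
 g(x) = C1 + Integral(x/cos(x), x)


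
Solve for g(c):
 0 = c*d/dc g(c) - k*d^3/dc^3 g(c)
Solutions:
 g(c) = C1 + Integral(C2*airyai(c*(1/k)^(1/3)) + C3*airybi(c*(1/k)^(1/3)), c)


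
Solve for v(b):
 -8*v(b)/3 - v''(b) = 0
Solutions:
 v(b) = C1*sin(2*sqrt(6)*b/3) + C2*cos(2*sqrt(6)*b/3)


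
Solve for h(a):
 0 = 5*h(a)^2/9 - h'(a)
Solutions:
 h(a) = -9/(C1 + 5*a)


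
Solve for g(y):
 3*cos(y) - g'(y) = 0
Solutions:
 g(y) = C1 + 3*sin(y)


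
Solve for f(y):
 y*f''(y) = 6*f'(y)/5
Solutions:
 f(y) = C1 + C2*y^(11/5)


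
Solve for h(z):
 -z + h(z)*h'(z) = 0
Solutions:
 h(z) = -sqrt(C1 + z^2)
 h(z) = sqrt(C1 + z^2)


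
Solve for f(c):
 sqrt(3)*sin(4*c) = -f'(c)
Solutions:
 f(c) = C1 + sqrt(3)*cos(4*c)/4


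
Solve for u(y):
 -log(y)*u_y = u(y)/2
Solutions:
 u(y) = C1*exp(-li(y)/2)


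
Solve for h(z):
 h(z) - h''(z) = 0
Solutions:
 h(z) = C1*exp(-z) + C2*exp(z)


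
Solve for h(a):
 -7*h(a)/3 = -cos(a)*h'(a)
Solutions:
 h(a) = C1*(sin(a) + 1)^(7/6)/(sin(a) - 1)^(7/6)


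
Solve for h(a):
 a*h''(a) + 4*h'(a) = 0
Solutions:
 h(a) = C1 + C2/a^3


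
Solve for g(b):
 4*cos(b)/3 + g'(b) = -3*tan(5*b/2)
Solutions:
 g(b) = C1 + 6*log(cos(5*b/2))/5 - 4*sin(b)/3


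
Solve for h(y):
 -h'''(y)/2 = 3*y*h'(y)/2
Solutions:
 h(y) = C1 + Integral(C2*airyai(-3^(1/3)*y) + C3*airybi(-3^(1/3)*y), y)


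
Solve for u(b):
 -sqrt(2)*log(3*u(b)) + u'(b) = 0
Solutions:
 -sqrt(2)*Integral(1/(log(_y) + log(3)), (_y, u(b)))/2 = C1 - b


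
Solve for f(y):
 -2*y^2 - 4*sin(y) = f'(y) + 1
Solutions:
 f(y) = C1 - 2*y^3/3 - y + 4*cos(y)


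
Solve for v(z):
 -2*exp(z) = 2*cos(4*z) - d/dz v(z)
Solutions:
 v(z) = C1 + 2*exp(z) + sin(4*z)/2


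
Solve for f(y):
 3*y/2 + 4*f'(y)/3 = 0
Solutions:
 f(y) = C1 - 9*y^2/16


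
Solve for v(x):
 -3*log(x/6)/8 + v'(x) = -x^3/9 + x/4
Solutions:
 v(x) = C1 - x^4/36 + x^2/8 + 3*x*log(x)/8 - 3*x*log(6)/8 - 3*x/8


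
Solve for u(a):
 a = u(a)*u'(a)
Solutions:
 u(a) = -sqrt(C1 + a^2)
 u(a) = sqrt(C1 + a^2)


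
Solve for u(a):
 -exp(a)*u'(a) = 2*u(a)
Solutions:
 u(a) = C1*exp(2*exp(-a))


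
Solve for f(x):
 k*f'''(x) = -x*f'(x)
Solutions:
 f(x) = C1 + Integral(C2*airyai(x*(-1/k)^(1/3)) + C3*airybi(x*(-1/k)^(1/3)), x)


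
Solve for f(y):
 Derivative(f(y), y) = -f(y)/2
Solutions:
 f(y) = C1*exp(-y/2)


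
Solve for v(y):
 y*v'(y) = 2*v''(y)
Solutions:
 v(y) = C1 + C2*erfi(y/2)


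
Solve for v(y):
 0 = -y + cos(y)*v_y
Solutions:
 v(y) = C1 + Integral(y/cos(y), y)


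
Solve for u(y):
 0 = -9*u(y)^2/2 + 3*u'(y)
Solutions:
 u(y) = -2/(C1 + 3*y)


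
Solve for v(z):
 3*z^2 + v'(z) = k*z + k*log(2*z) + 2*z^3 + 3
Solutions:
 v(z) = C1 + k*z^2/2 + k*z*log(z) - k*z + k*z*log(2) + z^4/2 - z^3 + 3*z


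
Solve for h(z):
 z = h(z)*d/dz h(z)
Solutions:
 h(z) = -sqrt(C1 + z^2)
 h(z) = sqrt(C1 + z^2)


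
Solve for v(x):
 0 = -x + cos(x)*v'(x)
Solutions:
 v(x) = C1 + Integral(x/cos(x), x)


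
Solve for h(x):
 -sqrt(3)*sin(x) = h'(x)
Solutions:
 h(x) = C1 + sqrt(3)*cos(x)


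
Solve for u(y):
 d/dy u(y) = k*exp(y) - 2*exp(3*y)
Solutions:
 u(y) = C1 + k*exp(y) - 2*exp(3*y)/3


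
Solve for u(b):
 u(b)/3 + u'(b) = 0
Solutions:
 u(b) = C1*exp(-b/3)


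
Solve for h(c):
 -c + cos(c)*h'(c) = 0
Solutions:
 h(c) = C1 + Integral(c/cos(c), c)


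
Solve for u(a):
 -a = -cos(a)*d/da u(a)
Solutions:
 u(a) = C1 + Integral(a/cos(a), a)


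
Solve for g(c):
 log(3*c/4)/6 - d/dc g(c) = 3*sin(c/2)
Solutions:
 g(c) = C1 + c*log(c)/6 - c*log(2)/3 - c/6 + c*log(3)/6 + 6*cos(c/2)


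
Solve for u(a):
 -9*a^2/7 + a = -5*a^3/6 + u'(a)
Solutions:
 u(a) = C1 + 5*a^4/24 - 3*a^3/7 + a^2/2


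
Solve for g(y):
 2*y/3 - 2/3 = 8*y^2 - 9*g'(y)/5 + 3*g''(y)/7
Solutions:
 g(y) = C1 + C2*exp(21*y/5) + 40*y^3/27 + 55*y^2/63 + 1040*y/1323


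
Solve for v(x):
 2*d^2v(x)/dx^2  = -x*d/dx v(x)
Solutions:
 v(x) = C1 + C2*erf(x/2)


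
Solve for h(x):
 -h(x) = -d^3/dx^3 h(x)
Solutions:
 h(x) = C3*exp(x) + (C1*sin(sqrt(3)*x/2) + C2*cos(sqrt(3)*x/2))*exp(-x/2)


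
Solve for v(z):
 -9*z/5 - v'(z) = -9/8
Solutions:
 v(z) = C1 - 9*z^2/10 + 9*z/8


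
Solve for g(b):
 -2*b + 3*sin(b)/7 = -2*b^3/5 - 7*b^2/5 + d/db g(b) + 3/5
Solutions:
 g(b) = C1 + b^4/10 + 7*b^3/15 - b^2 - 3*b/5 - 3*cos(b)/7


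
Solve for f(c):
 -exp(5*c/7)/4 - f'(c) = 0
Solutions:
 f(c) = C1 - 7*exp(5*c/7)/20


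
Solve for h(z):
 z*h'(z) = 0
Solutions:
 h(z) = C1


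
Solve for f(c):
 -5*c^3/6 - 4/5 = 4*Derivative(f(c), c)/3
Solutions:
 f(c) = C1 - 5*c^4/32 - 3*c/5


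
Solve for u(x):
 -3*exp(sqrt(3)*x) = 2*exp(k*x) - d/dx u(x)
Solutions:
 u(x) = C1 + sqrt(3)*exp(sqrt(3)*x) + 2*exp(k*x)/k


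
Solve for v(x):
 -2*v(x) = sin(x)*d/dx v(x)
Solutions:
 v(x) = C1*(cos(x) + 1)/(cos(x) - 1)


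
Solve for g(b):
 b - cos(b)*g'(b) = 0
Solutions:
 g(b) = C1 + Integral(b/cos(b), b)


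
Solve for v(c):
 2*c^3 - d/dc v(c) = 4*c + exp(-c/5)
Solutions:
 v(c) = C1 + c^4/2 - 2*c^2 + 5*exp(-c/5)


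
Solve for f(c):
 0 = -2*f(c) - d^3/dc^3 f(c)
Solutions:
 f(c) = C3*exp(-2^(1/3)*c) + (C1*sin(2^(1/3)*sqrt(3)*c/2) + C2*cos(2^(1/3)*sqrt(3)*c/2))*exp(2^(1/3)*c/2)


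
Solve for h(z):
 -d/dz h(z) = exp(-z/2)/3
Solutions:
 h(z) = C1 + 2*exp(-z/2)/3


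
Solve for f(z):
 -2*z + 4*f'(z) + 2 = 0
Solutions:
 f(z) = C1 + z^2/4 - z/2


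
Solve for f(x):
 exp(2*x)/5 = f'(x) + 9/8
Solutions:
 f(x) = C1 - 9*x/8 + exp(2*x)/10


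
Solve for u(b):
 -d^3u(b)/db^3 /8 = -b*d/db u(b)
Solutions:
 u(b) = C1 + Integral(C2*airyai(2*b) + C3*airybi(2*b), b)


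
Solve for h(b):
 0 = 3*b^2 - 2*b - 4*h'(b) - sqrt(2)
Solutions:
 h(b) = C1 + b^3/4 - b^2/4 - sqrt(2)*b/4


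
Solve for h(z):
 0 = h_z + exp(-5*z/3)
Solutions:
 h(z) = C1 + 3*exp(-5*z/3)/5


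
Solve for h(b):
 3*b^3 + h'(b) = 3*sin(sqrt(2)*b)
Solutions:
 h(b) = C1 - 3*b^4/4 - 3*sqrt(2)*cos(sqrt(2)*b)/2


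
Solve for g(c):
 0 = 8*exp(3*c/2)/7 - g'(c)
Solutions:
 g(c) = C1 + 16*exp(3*c/2)/21


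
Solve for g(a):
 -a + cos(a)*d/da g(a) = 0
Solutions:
 g(a) = C1 + Integral(a/cos(a), a)


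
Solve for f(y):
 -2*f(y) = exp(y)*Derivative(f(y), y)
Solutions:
 f(y) = C1*exp(2*exp(-y))


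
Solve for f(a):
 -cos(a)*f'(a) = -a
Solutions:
 f(a) = C1 + Integral(a/cos(a), a)


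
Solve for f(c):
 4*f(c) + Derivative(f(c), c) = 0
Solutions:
 f(c) = C1*exp(-4*c)


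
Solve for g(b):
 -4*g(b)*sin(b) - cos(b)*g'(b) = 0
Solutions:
 g(b) = C1*cos(b)^4


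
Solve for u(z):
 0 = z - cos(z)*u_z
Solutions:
 u(z) = C1 + Integral(z/cos(z), z)


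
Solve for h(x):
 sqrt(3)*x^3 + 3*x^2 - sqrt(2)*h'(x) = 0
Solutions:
 h(x) = C1 + sqrt(6)*x^4/8 + sqrt(2)*x^3/2


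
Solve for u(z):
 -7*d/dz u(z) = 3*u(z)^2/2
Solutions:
 u(z) = 14/(C1 + 3*z)


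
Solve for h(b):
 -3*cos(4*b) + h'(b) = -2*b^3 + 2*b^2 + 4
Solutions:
 h(b) = C1 - b^4/2 + 2*b^3/3 + 4*b + 3*sin(4*b)/4


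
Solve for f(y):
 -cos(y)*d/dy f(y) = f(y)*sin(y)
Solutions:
 f(y) = C1*cos(y)


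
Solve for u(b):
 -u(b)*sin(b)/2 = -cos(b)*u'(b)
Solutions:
 u(b) = C1/sqrt(cos(b))


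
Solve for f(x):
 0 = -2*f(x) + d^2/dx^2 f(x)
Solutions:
 f(x) = C1*exp(-sqrt(2)*x) + C2*exp(sqrt(2)*x)


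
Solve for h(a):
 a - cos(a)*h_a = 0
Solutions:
 h(a) = C1 + Integral(a/cos(a), a)


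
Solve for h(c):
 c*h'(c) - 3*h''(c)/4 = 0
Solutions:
 h(c) = C1 + C2*erfi(sqrt(6)*c/3)


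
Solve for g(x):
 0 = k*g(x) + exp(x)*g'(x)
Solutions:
 g(x) = C1*exp(k*exp(-x))


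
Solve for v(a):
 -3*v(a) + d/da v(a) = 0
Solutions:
 v(a) = C1*exp(3*a)


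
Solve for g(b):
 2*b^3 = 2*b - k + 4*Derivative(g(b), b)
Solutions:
 g(b) = C1 + b^4/8 - b^2/4 + b*k/4


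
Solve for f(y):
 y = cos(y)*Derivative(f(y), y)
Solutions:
 f(y) = C1 + Integral(y/cos(y), y)


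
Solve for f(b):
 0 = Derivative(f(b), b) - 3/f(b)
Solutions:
 f(b) = -sqrt(C1 + 6*b)
 f(b) = sqrt(C1 + 6*b)


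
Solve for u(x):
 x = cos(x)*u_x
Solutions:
 u(x) = C1 + Integral(x/cos(x), x)


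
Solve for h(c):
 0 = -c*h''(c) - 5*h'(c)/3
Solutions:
 h(c) = C1 + C2/c^(2/3)


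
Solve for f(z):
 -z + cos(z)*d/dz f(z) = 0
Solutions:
 f(z) = C1 + Integral(z/cos(z), z)


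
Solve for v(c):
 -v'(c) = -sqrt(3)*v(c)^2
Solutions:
 v(c) = -1/(C1 + sqrt(3)*c)


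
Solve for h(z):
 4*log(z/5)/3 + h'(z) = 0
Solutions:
 h(z) = C1 - 4*z*log(z)/3 + 4*z/3 + 4*z*log(5)/3


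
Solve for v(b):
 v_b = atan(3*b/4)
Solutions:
 v(b) = C1 + b*atan(3*b/4) - 2*log(9*b^2 + 16)/3


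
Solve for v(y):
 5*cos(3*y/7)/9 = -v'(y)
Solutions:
 v(y) = C1 - 35*sin(3*y/7)/27


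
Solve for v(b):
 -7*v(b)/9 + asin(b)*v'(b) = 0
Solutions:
 v(b) = C1*exp(7*Integral(1/asin(b), b)/9)


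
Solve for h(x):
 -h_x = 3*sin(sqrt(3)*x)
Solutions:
 h(x) = C1 + sqrt(3)*cos(sqrt(3)*x)


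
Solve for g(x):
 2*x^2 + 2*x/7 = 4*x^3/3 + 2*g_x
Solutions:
 g(x) = C1 - x^4/6 + x^3/3 + x^2/14


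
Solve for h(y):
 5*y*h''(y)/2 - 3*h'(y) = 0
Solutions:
 h(y) = C1 + C2*y^(11/5)


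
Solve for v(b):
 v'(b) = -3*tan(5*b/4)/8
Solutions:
 v(b) = C1 + 3*log(cos(5*b/4))/10


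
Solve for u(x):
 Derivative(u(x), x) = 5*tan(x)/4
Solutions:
 u(x) = C1 - 5*log(cos(x))/4


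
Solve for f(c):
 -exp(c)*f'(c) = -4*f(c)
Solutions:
 f(c) = C1*exp(-4*exp(-c))


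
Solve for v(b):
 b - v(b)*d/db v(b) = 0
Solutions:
 v(b) = -sqrt(C1 + b^2)
 v(b) = sqrt(C1 + b^2)


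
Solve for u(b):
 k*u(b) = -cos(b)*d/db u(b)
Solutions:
 u(b) = C1*exp(k*(log(sin(b) - 1) - log(sin(b) + 1))/2)


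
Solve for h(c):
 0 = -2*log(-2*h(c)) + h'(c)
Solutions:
 -Integral(1/(log(-_y) + log(2)), (_y, h(c)))/2 = C1 - c


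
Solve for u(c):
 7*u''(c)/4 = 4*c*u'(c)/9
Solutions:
 u(c) = C1 + C2*erfi(2*sqrt(14)*c/21)


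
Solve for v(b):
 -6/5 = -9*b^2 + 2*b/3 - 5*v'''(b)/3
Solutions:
 v(b) = C1 + C2*b + C3*b^2 - 9*b^5/100 + b^4/60 + 3*b^3/25
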